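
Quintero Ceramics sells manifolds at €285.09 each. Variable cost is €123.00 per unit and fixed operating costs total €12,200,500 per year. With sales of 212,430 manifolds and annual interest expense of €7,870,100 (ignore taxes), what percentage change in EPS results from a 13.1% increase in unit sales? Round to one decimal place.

+31.4%

At 212,430 units, contribution = 212,430 × €162.09 = €34,432,778.70.
EBIT = €34,432,778.70 − €12,200,500 = €22,232,278.70.
Interest = €7,870,100.00, so EBIT − I = €14,362,178.70.
DCL = total CM / (EBIT − I) = €34,432,778.70 / €14,362,178.70 = 2.3975.
%ΔEPS = DCL × %ΔSales = 2.3975 × +13.1% = +31.4%.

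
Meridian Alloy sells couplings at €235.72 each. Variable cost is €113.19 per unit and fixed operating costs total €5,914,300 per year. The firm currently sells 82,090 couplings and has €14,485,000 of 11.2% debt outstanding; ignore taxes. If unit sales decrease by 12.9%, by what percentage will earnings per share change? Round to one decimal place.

Total contribution margin = 82,090 × €122.53 = €10,058,487.70.
Subtracting fixed costs: EBIT = €10,058,487.70 − €5,914,300 = €4,144,187.70.
After interest of €1,622,320.00, pre-tax earnings = €2,521,867.70.
Degree of combined leverage = contribution ÷ (EBIT − I) = €10,058,487.70 ÷ €2,521,867.70 = 3.9885.
%ΔEPS = DCL × %ΔSales = 3.9885 × -12.9% = -51.5%.

-51.5%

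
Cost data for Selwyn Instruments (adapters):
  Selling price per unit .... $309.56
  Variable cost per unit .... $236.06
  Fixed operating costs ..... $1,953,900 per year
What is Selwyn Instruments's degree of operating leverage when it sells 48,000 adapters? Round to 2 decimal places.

Contribution at this volume is 48,000 × $73.50 = $3,528,000.00.
EBIT = $3,528,000.00 − $1,953,900 = $1,574,100.00.
So DOL = total CM / EBIT = $3,528,000.00 / $1,574,100.00 = 2.2413.

2.24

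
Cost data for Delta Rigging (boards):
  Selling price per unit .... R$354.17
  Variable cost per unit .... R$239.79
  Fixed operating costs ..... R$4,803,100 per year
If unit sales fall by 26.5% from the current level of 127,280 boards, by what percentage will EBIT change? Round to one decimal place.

-39.5%

Contribution at this volume is 127,280 × R$114.38 = R$14,558,286.40.
EBIT = R$14,558,286.40 − R$4,803,100 = R$9,755,186.40.
Degree of operating leverage = R$14,558,286.40 / R$9,755,186.40 = 1.4924.
So EBIT moves 1.4924 × (-26.5%) = -39.5%.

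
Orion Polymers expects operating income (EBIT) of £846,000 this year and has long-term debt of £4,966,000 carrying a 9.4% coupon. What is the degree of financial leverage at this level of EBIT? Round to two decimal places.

Annual interest charges come to £466,804.00.
Degree of financial leverage = EBIT / (EBIT − interest) = £846,000 / £379,196.00 = 2.2310.

2.23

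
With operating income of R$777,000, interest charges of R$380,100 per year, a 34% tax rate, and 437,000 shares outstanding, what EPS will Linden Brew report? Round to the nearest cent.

R$0.60

Interest = R$380,100.00, so EBT = R$777,000 − R$380,100.00 = R$396,900.00.
Net income = R$396,900.00 × (1 − 0.34) = R$261,954.00.
EPS = R$261,954.00 ÷ 437,000 = R$0.60.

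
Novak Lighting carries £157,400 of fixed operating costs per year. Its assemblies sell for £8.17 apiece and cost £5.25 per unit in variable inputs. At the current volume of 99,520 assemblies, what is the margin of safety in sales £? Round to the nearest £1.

£372,682

Contribution margin per unit = £8.17 − £5.25 = £2.92. Break-even units = £157,400 ÷ £2.92 = 53,904.11; break-even revenue = 53,904.11 × £8.17 = £440,396.58.
Actual sales revenue = 99,520 × £8.17 = £813,078.40.
Margin of safety = £813,078.40 − £440,396.58 = £372,682.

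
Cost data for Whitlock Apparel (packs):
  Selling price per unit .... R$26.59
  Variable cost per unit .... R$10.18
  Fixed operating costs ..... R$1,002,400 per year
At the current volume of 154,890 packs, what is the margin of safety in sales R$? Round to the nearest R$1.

Unit CM = price − variable cost = R$26.59 − R$10.18 = R$16.41. Break-even units = R$1,002,400 ÷ R$16.41 = 61,084.70; break-even revenue = 61,084.70 × R$26.59 = R$1,624,242.29.
Actual sales revenue = 154,890 × R$26.59 = R$4,118,525.10.
Margin of safety = R$4,118,525.10 − R$1,624,242.29 = R$2,494,283.

R$2,494,283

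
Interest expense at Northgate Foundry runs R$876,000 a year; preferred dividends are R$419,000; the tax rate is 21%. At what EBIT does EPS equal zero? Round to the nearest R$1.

Preferred dividends are paid after tax, so their pre-tax equivalent is R$419,000 ÷ (1 − 0.21) = R$530,379.75.
EPS = 0 when EBIT covers interest plus the pre-tax preferred burden: R$876,000 + R$530,379.75 = R$1,406,379.75.

R$1,406,380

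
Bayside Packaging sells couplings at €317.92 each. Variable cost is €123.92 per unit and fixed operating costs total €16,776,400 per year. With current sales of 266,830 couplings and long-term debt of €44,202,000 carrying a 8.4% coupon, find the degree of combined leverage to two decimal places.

1.66

Total contribution margin = 266,830 × €194.00 = €51,765,020.00.
Subtracting fixed costs: EBIT = €51,765,020.00 − €16,776,400 = €34,988,620.00. Interest = €3,712,968.00.
DOL = €51,765,020.00 ÷ €34,988,620.00 = 1.4795; DFL = €34,988,620.00 ÷ €31,275,652.00 = 1.1187.
Combined leverage = 1.4795 × 1.1187 = 1.6551.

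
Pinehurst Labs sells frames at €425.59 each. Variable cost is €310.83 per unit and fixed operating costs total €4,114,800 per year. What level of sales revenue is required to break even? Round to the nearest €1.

CM per unit = €425.59 − €310.83 = €114.76; CM ratio = €114.76 / €425.59 = 0.2696.
Break-even revenue = fixed costs × price ÷ CM = €4,114,800 × €425.59 ÷ €114.76 = €15,259,827.

€15,259,827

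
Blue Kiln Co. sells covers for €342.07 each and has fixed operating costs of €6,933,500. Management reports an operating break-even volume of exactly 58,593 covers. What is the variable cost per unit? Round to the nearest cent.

At break-even, FC = Q × (P − VC), so P − VC = €6,933,500 ÷ 58,593 = €118.3332.
Hence VC = price − CM = €342.07 − €118.3332 = €223.74.

€223.74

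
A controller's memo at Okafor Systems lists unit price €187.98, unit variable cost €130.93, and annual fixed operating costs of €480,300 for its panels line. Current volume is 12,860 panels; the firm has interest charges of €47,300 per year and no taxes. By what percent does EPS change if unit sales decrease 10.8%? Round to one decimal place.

Contribution at this volume is 12,860 × €57.05 = €733,663.00.
Operating income = contribution − fixed costs = €733,663.00 − €480,300 = €253,363.00.
After interest of €47,300.00, pre-tax earnings = €206,063.00.
Degree of combined leverage = contribution ÷ (EBIT − I) = €733,663.00 ÷ €206,063.00 = 3.5604.
%ΔEPS = DCL × %ΔSales = 3.5604 × -10.8% = -38.5%.

-38.5%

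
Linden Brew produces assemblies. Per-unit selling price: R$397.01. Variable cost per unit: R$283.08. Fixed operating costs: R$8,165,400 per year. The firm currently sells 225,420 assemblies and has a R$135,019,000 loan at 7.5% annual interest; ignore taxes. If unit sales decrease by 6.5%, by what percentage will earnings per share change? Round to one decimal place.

Contribution at this volume is 225,420 × R$113.93 = R$25,682,100.60.
Subtracting fixed costs: EBIT = R$25,682,100.60 − R$8,165,400 = R$17,516,700.60.
After interest of R$10,126,425.00, pre-tax earnings = R$7,390,275.60.
DCL = total CM / (EBIT − I) = R$25,682,100.60 / R$7,390,275.60 = 3.4751.
EPS therefore changes by 3.4751 × (-6.5%) = -22.6%.

-22.6%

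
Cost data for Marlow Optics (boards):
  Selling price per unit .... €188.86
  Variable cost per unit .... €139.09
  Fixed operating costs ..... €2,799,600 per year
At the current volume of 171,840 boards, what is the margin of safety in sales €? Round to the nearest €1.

Contribution margin per unit = €188.86 − €139.09 = €49.77. Break-even units = €2,799,600 ÷ €49.77 = 56,250.75; break-even revenue = 56,250.75 × €188.86 = €10,623,517.30.
Actual sales revenue = 171,840 × €188.86 = €32,453,702.40.
Margin of safety = €32,453,702.40 − €10,623,517.30 = €21,830,185.

€21,830,185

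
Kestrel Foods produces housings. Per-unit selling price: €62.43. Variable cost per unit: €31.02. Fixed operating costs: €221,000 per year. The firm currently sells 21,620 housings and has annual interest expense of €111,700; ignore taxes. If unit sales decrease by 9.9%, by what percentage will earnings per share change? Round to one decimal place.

Contribution at this volume is 21,620 × €31.41 = €679,084.20.
EBIT = €679,084.20 − €221,000 = €458,084.20.
Interest = €111,700.00, so EBIT − I = €346,384.20.
Degree of combined leverage = contribution ÷ (EBIT − I) = €679,084.20 ÷ €346,384.20 = 1.9605.
%ΔEPS = DCL × %ΔSales = 1.9605 × -9.9% = -19.4%.

-19.4%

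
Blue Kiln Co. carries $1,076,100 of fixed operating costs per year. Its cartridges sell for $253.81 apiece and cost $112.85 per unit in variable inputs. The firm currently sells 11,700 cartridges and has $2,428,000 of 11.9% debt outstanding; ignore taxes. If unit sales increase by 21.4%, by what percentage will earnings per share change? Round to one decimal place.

+124.2%

Total contribution margin = 11,700 × $140.96 = $1,649,232.00.
Operating income = contribution − fixed costs = $1,649,232.00 − $1,076,100 = $573,132.00.
Interest = $288,932.00, so EBIT − I = $284,200.00.
Degree of combined leverage = contribution ÷ (EBIT − I) = $1,649,232.00 ÷ $284,200.00 = 5.8031.
EPS therefore changes by 5.8031 × (+21.4%) = +124.2%.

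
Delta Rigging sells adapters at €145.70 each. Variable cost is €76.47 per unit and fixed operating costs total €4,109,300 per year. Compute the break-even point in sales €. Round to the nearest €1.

CM per unit = €145.70 − €76.47 = €69.23; CM ratio = €69.23 / €145.70 = 0.4752.
Break-even revenue = fixed costs × price ÷ CM = €4,109,300 × €145.70 ÷ €69.23 = €8,648,346.

€8,648,346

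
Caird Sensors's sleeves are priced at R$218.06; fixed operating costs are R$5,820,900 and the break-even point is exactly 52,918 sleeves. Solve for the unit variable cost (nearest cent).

R$108.06

Contribution per unit must be FC / Q = R$5,820,900 / 52,918 = R$109.9985.
Variable cost per unit = R$218.06 − R$109.9985 = R$108.06.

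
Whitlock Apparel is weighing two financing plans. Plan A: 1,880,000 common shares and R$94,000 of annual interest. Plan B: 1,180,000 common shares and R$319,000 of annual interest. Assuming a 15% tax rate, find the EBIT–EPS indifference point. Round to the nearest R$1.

Set EPS_A = EPS_B: (EBIT − R$94,000)(1 − 0.15) ÷ 1,880,000 = (EBIT − R$319,000)(1 − 0.15) ÷ 1,180,000.
Cancelling (1 − t) and cross-multiplying: 1,180,000·(EBIT − 94,000) = 1,880,000·(EBIT − 319,000).
Solving, EBIT = (319,000·1,880,000 − 94,000·1,180,000) / (1,880,000 − 1,180,000) = 488,800,000,000 / 700,000 = 698,285.71.

R$698,286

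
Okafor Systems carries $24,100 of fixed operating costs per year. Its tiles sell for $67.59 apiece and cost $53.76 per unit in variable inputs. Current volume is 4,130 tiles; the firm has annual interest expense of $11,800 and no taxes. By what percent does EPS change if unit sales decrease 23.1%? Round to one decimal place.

Total contribution margin = 4,130 × $13.83 = $57,117.90.
Operating income = contribution − fixed costs = $57,117.90 − $24,100 = $33,017.90.
After interest of $11,800.00, pre-tax earnings = $21,217.90.
DCL = total CM / (EBIT − I) = $57,117.90 / $21,217.90 = 2.6920.
EPS therefore changes by 2.6920 × (-23.1%) = -62.2%.

-62.2%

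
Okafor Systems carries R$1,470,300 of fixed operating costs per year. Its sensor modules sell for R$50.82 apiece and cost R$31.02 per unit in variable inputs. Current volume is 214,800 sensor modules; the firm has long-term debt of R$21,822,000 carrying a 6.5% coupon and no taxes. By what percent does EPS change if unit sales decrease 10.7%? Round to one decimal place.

-33.4%

At 214,800 units, contribution = 214,800 × R$19.80 = R$4,253,040.00.
Operating income = contribution − fixed costs = R$4,253,040.00 − R$1,470,300 = R$2,782,740.00.
After interest of R$1,418,430.00, pre-tax earnings = R$1,364,310.00.
Degree of combined leverage = contribution ÷ (EBIT − I) = R$4,253,040.00 ÷ R$1,364,310.00 = 3.1174.
EPS therefore changes by 3.1174 × (-10.7%) = -33.4%.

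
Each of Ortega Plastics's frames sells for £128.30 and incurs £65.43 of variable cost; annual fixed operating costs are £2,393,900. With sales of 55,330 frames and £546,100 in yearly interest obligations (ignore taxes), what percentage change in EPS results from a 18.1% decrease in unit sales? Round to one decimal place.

-116.9%

At 55,330 units, contribution = 55,330 × £62.87 = £3,478,597.10.
Operating income = contribution − fixed costs = £3,478,597.10 − £2,393,900 = £1,084,697.10.
After interest of £546,100.00, pre-tax earnings = £538,597.10.
DCL = total CM / (EBIT − I) = £3,478,597.10 / £538,597.10 = 6.4586.
%ΔEPS = DCL × %ΔSales = 6.4586 × -18.1% = -116.9%.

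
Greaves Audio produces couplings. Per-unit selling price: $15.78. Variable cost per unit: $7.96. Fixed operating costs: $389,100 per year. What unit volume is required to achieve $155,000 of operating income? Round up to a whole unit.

69,579 couplings

Each unit contributes $15.78 − $7.96 = $7.82.
Need Q such that Q × $7.82 − $389,100 = $155,000, i.e. Q = $544,100 / $7.82 = 69,578.01 → 69,579.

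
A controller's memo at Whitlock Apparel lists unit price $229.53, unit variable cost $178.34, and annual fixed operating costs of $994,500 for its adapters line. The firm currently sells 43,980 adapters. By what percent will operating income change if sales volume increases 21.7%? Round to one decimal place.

+38.9%

At 43,980 units, contribution = 43,980 × $51.19 = $2,251,336.20.
Operating income = contribution − fixed costs = $2,251,336.20 − $994,500 = $1,256,836.20.
So DOL = total CM / EBIT = $2,251,336.20 / $1,256,836.20 = 1.7913.
So EBIT moves 1.7913 × (+21.7%) = +38.9%.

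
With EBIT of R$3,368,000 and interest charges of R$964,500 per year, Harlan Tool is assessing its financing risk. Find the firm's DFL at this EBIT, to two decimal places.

Annual interest charges come to R$964,500.00.
DFL = EBIT ÷ (EBIT − I) = R$3,368,000 ÷ (R$3,368,000 − R$964,500.00) = R$3,368,000 ÷ R$2,403,500.00 = 1.4013.

1.40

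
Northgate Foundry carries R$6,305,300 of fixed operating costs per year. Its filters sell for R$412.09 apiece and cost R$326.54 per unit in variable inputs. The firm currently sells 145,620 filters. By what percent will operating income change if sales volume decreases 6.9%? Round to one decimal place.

At 145,620 units, contribution = 145,620 × R$85.55 = R$12,457,791.00.
Subtracting fixed costs: EBIT = R$12,457,791.00 − R$6,305,300 = R$6,152,491.00.
DOL = contribution ÷ EBIT = R$12,457,791.00 ÷ R$6,152,491.00 = 2.0248.
Operating income changes by 2.0248 × -6.9% = -14.0%.

-14.0%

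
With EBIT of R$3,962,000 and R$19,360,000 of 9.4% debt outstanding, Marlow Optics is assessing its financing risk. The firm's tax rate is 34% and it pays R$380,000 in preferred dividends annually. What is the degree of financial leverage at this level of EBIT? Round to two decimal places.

Interest = R$1,819,840.00.
Preferred dividends grossed up pre-tax: R$380,000 / (1 − 0.34) = R$575,757.58.
DFL = EBIT ÷ [EBIT − I − D_p/(1−t)] = R$3,962,000 ÷ [R$3,962,000 − R$1,819,840.00 − R$575,757.58] = R$3,962,000 ÷ R$1,566,402.42 = 2.5294.

2.53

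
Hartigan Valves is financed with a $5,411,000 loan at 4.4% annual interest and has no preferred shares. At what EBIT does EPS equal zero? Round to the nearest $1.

Annual interest = 4.4% × $5,411,000 = $238,084.00.
With no preferred dividends, EPS = 0 when EBIT exactly covers interest, so the financial break-even EBIT is $238,084.00.

$238,084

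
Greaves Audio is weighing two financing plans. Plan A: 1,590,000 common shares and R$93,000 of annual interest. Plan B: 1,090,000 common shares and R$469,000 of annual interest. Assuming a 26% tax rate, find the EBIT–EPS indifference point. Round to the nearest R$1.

At indifference, (EBIT − 93,000)(1 − t)/1,590,000 = (EBIT − 469,000)(1 − t)/1,090,000.
The (1 − t) factor cancels: (EBIT − 93,000) × 1,090,000 = (EBIT − 469,000) × 1,590,000.
EBIT × (1,590,000 − 1,090,000) = 469,000 × 1,590,000 − 93,000 × 1,090,000 = 644,340,000,000, so EBIT = 644,340,000,000 ÷ 500,000 = 1,288,680.00.

R$1,288,680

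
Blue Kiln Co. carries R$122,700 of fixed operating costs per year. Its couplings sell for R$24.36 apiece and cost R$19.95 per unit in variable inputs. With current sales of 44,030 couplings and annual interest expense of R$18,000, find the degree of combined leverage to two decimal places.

3.63

Contribution at this volume is 44,030 × R$4.41 = R$194,172.30.
EBIT = R$194,172.30 − R$122,700 = R$71,472.30. Interest = R$18,000.00, so EBIT − I = R$53,472.30.
DCL = contribution ÷ (EBIT − I) = R$194,172.30 ÷ R$53,472.30 = 3.6313.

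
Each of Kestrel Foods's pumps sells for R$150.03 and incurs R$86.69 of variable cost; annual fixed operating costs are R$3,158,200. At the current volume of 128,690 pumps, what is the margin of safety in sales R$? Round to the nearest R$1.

R$11,826,705

Unit CM = price − variable cost = R$150.03 − R$86.69 = R$63.34. Break-even units = R$3,158,200 ÷ R$63.34 = 49,861.07; break-even revenue = 49,861.07 × R$150.03 = R$7,480,655.92.
Actual sales revenue = 128,690 × R$150.03 = R$19,307,360.70.
Margin of safety = R$19,307,360.70 − R$7,480,655.92 = R$11,826,705.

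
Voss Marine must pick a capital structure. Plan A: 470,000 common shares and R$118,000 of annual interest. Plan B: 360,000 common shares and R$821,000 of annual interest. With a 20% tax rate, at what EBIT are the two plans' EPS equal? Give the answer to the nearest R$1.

R$3,121,727

Set EPS_A = EPS_B: (EBIT − R$118,000)(1 − 0.20) ÷ 470,000 = (EBIT − R$821,000)(1 − 0.20) ÷ 360,000.
The (1 − t) factor cancels: (EBIT − 118,000) × 360,000 = (EBIT − 821,000) × 470,000.
EBIT × (470,000 − 360,000) = 821,000 × 470,000 − 118,000 × 360,000 = 343,390,000,000, so EBIT = 343,390,000,000 ÷ 110,000 = 3,121,727.27.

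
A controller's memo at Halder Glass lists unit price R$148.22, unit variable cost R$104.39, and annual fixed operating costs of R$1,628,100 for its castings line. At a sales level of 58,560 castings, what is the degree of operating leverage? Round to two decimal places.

Total contribution margin = 58,560 × R$43.83 = R$2,566,684.80.
Operating income = contribution − fixed costs = R$2,566,684.80 − R$1,628,100 = R$938,584.80.
So DOL = total CM / EBIT = R$2,566,684.80 / R$938,584.80 = 2.7346.

2.73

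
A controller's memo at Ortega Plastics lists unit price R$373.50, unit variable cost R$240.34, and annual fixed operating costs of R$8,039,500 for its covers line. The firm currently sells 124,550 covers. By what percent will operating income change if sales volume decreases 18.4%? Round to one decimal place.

-35.7%

Total contribution margin = 124,550 × R$133.16 = R$16,585,078.00.
Operating income = contribution − fixed costs = R$16,585,078.00 − R$8,039,500 = R$8,545,578.00.
So DOL = total CM / EBIT = R$16,585,078.00 / R$8,545,578.00 = 1.9408.
So EBIT moves 1.9408 × (-18.4%) = -35.7%.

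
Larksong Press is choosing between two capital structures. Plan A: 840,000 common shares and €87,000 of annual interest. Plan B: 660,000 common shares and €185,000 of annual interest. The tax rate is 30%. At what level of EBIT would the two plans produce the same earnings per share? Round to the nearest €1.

€544,333

Set EPS_A = EPS_B: (EBIT − €87,000)(1 − 0.30) ÷ 840,000 = (EBIT − €185,000)(1 − 0.30) ÷ 660,000.
Cancelling (1 − t) and cross-multiplying: 660,000·(EBIT − 87,000) = 840,000·(EBIT − 185,000).
EBIT × (840,000 − 660,000) = 185,000 × 840,000 − 87,000 × 660,000 = 97,980,000,000, so EBIT = 97,980,000,000 ÷ 180,000 = 544,333.33.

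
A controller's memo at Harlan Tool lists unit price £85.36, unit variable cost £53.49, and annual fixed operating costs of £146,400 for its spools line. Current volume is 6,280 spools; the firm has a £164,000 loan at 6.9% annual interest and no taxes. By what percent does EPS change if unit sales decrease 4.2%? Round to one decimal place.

-19.8%

Total contribution margin = 6,280 × £31.87 = £200,143.60.
EBIT = £200,143.60 − £146,400 = £53,743.60.
After interest of £11,316.00, pre-tax earnings = £42,427.60.
DCL = total CM / (EBIT − I) = £200,143.60 / £42,427.60 = 4.7173.
EPS therefore changes by 4.7173 × (-4.2%) = -19.8%.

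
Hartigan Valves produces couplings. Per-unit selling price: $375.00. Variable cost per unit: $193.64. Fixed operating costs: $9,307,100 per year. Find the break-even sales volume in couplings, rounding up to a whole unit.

Contribution margin per unit = $375.00 − $193.64 = $181.36.
Break-even volume = fixed costs ÷ CM per unit = $9,307,100 ÷ $181.36 = 51,318.37, so 51,319 couplings.

51,319 couplings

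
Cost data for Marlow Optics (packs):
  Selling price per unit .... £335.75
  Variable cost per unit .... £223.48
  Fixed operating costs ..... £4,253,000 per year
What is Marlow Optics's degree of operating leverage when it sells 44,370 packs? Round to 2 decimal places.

6.84

At 44,370 units, contribution = 44,370 × £112.27 = £4,981,419.90.
Subtracting fixed costs: EBIT = £4,981,419.90 − £4,253,000 = £728,419.90.
Degree of operating leverage = £4,981,419.90 / £728,419.90 = 6.8387.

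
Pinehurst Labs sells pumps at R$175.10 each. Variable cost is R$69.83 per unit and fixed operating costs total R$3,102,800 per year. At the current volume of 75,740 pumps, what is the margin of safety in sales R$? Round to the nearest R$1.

Contribution margin per unit = R$175.10 − R$69.83 = R$105.27. Break-even units = R$3,102,800 ÷ R$105.27 = 29,474.68; break-even revenue = 29,474.68 × R$175.10 = R$5,161,017.19.
Actual sales revenue = 75,740 × R$175.10 = R$13,262,074.00.
Margin of safety = R$13,262,074.00 − R$5,161,017.19 = R$8,101,057.

R$8,101,057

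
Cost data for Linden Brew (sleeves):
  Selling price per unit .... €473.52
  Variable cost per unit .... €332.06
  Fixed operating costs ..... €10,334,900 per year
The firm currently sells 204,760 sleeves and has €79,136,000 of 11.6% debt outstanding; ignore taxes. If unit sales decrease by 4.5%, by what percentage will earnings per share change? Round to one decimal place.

-13.8%

Total contribution margin = 204,760 × €141.46 = €28,965,349.60.
Subtracting fixed costs: EBIT = €28,965,349.60 − €10,334,900 = €18,630,449.60.
Interest = €9,179,776.00, so EBIT − I = €9,450,673.60.
Degree of combined leverage = contribution ÷ (EBIT − I) = €28,965,349.60 ÷ €9,450,673.60 = 3.0649.
EPS therefore changes by 3.0649 × (-4.5%) = -13.8%.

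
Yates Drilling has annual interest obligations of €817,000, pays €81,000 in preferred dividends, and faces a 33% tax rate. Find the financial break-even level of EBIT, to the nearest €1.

€937,896

Grossing the preferred dividend up to pre-tax terms: €81,000 / (1 − 0.33) = €120,895.52.
EPS = 0 when EBIT covers interest plus the pre-tax preferred burden: €817,000 + €120,895.52 = €937,895.52.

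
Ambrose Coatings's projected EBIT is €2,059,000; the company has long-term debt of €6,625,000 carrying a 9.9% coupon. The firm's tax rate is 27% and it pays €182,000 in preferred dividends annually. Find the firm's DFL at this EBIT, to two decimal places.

Annual interest charges come to €655,875.00.
Preferred dividends grossed up pre-tax: €182,000 / (1 − 0.27) = €249,315.07.
DFL = EBIT ÷ [EBIT − I − D_p/(1−t)] = €2,059,000 ÷ [€2,059,000 − €655,875.00 − €249,315.07] = €2,059,000 ÷ €1,153,809.93 = 1.7845.

1.78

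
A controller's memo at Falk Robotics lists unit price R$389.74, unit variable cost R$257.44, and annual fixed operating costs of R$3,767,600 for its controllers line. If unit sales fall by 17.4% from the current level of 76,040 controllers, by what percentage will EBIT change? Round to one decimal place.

Contribution at this volume is 76,040 × R$132.30 = R$10,060,092.00.
Operating income = contribution − fixed costs = R$10,060,092.00 − R$3,767,600 = R$6,292,492.00.
Degree of operating leverage = R$10,060,092.00 / R$6,292,492.00 = 1.5987.
So EBIT moves 1.5987 × (-17.4%) = -27.8%.

-27.8%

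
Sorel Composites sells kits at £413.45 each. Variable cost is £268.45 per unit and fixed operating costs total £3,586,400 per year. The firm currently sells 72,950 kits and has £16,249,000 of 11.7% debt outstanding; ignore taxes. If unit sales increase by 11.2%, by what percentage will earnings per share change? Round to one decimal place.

+23.3%

At 72,950 units, contribution = 72,950 × £145.00 = £10,577,750.00.
Subtracting fixed costs: EBIT = £10,577,750.00 − £3,586,400 = £6,991,350.00.
Interest = £1,901,133.00, so EBIT − I = £5,090,217.00.
DCL = total CM / (EBIT − I) = £10,577,750.00 / £5,090,217.00 = 2.0781.
EPS therefore changes by 2.0781 × (+11.2%) = +23.3%.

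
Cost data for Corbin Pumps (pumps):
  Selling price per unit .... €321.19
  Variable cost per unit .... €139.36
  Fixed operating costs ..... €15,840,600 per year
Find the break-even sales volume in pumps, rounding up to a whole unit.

Each unit contributes €321.19 − €139.36 = €181.83.
Units to break even: €15,840,600 ÷ €181.83 = 87,117.64, rounded up to 87,118.

87,118 pumps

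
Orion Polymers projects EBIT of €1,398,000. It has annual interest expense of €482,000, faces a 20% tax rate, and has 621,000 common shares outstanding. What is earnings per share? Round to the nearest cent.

€1.18

Interest = €482,000.00, so EBT = €1,398,000 − €482,000.00 = €916,000.00.
After tax at 20%: net income = €916,000.00 × 0.80 = €732,800.00.
Per share: €732,800.00 / 621,000 shares = €1.18.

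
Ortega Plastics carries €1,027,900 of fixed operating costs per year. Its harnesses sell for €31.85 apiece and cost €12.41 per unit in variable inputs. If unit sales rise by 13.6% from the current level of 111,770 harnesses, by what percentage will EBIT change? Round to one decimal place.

+25.8%

At 111,770 units, contribution = 111,770 × €19.44 = €2,172,808.80.
Subtracting fixed costs: EBIT = €2,172,808.80 − €1,027,900 = €1,144,908.80.
Degree of operating leverage = €2,172,808.80 / €1,144,908.80 = 1.8978.
%ΔEBIT = DOL × %ΔSales = 1.8978 × +13.6% = +25.8%.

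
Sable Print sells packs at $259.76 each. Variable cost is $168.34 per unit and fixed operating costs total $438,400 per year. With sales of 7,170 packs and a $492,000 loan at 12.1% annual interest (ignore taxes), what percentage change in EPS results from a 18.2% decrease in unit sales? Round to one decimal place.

Contribution at this volume is 7,170 × $91.42 = $655,481.40.
Operating income = contribution − fixed costs = $655,481.40 − $438,400 = $217,081.40.
Interest = $59,532.00, so EBIT − I = $157,549.40.
DCL = total CM / (EBIT − I) = $655,481.40 / $157,549.40 = 4.1605.
%ΔEPS = DCL × %ΔSales = 4.1605 × -18.2% = -75.7%.

-75.7%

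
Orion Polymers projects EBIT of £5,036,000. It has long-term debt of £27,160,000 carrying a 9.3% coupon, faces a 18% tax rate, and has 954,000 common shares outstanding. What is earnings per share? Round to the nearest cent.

Pre-tax income = £5,036,000 − £2,525,880.00 = £2,510,120.00.
Net income = £2,510,120.00 × (1 − 0.18) = £2,058,298.40.
Per share: £2,058,298.40 / 954,000 shares = £2.16.

£2.16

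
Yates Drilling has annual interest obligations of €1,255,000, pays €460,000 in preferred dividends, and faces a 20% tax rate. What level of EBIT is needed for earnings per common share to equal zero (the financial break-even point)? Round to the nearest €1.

€1,830,000

Preferred dividends are paid after tax, so their pre-tax equivalent is €460,000 ÷ (1 − 0.20) = €575,000.00.
EPS = 0 when EBIT covers interest plus the pre-tax preferred burden: €1,255,000 + €575,000.00 = €1,830,000.00.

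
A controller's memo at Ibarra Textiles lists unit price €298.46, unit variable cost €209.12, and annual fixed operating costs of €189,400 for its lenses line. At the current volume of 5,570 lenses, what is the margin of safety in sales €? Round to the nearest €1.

€1,029,690

Each unit contributes €298.46 − €209.12 = €89.34. Break-even units = €189,400 ÷ €89.34 = 2,119.99; break-even revenue = 2,119.99 × €298.46 = €632,732.53.
Current sales = 5,570 × €298.46 = €1,662,422.20.
Margin of safety = €1,662,422.20 − €632,732.53 = €1,029,690.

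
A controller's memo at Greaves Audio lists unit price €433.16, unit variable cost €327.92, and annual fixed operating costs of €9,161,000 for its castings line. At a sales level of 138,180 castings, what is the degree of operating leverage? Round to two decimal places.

Total contribution margin = 138,180 × €105.24 = €14,542,063.20.
Operating income = contribution − fixed costs = €14,542,063.20 − €9,161,000 = €5,381,063.20.
So DOL = total CM / EBIT = €14,542,063.20 / €5,381,063.20 = 2.7025.

2.70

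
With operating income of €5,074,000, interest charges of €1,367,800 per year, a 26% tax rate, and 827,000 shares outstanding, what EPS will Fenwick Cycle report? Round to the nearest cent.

Interest = €1,367,800.00, so EBT = €5,074,000 − €1,367,800.00 = €3,706,200.00.
After tax at 26%: net income = €3,706,200.00 × 0.74 = €2,742,588.00.
EPS = €2,742,588.00 ÷ 827,000 = €3.32.

€3.32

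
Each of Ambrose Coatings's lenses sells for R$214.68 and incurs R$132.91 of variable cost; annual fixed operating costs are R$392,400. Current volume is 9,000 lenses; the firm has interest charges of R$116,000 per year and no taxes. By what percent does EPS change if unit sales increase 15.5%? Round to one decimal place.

+50.1%

Total contribution margin = 9,000 × R$81.77 = R$735,930.00.
EBIT = R$735,930.00 − R$392,400 = R$343,530.00.
After interest of R$116,000.00, pre-tax earnings = R$227,530.00.
Degree of combined leverage = contribution ÷ (EBIT − I) = R$735,930.00 ÷ R$227,530.00 = 3.2344.
EPS therefore changes by 3.2344 × (+15.5%) = +50.1%.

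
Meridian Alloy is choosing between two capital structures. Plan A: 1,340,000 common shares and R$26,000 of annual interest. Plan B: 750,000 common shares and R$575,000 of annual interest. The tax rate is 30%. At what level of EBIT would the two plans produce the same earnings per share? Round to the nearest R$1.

Set EPS_A = EPS_B: (EBIT − R$26,000)(1 − 0.30) ÷ 1,340,000 = (EBIT − R$575,000)(1 − 0.30) ÷ 750,000.
The (1 − t) factor cancels: (EBIT − 26,000) × 750,000 = (EBIT − 575,000) × 1,340,000.
EBIT × (1,340,000 − 750,000) = 575,000 × 1,340,000 − 26,000 × 750,000 = 751,000,000,000, so EBIT = 751,000,000,000 ÷ 590,000 = 1,272,881.36.

R$1,272,881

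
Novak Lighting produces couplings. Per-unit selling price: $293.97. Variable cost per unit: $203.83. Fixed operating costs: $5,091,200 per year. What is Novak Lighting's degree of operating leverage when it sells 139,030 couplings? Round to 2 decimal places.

1.68

Contribution at this volume is 139,030 × $90.14 = $12,532,164.20.
EBIT = $12,532,164.20 − $5,091,200 = $7,440,964.20.
Degree of operating leverage = $12,532,164.20 / $7,440,964.20 = 1.6842.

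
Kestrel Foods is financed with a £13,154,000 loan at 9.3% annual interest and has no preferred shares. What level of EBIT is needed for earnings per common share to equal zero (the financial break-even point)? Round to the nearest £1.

Annual interest = 9.3% × £13,154,000 = £1,223,322.00.
With no preferred dividends, EPS = 0 when EBIT exactly covers interest, so the financial break-even EBIT is £1,223,322.00.

£1,223,322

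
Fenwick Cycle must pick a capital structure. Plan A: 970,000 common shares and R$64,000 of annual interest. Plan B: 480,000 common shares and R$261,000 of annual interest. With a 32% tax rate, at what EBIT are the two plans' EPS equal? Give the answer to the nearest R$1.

R$453,980

Set EPS_A = EPS_B: (EBIT − R$64,000)(1 − 0.32) ÷ 970,000 = (EBIT − R$261,000)(1 − 0.32) ÷ 480,000.
The (1 − t) factor cancels: (EBIT − 64,000) × 480,000 = (EBIT − 261,000) × 970,000.
Solving, EBIT = (261,000·970,000 − 64,000·480,000) / (970,000 − 480,000) = 222,450,000,000 / 490,000 = 453,979.59.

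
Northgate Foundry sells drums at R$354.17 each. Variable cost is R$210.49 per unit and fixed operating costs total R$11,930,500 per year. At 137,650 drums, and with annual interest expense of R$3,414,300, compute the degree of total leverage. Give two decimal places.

4.46

Total contribution margin = 137,650 × R$143.68 = R$19,777,552.00.
Subtracting fixed costs: EBIT = R$19,777,552.00 − R$11,930,500 = R$7,847,052.00. Interest = R$3,414,300.00, so EBIT − I = R$4,432,752.00.
DCL = contribution ÷ (EBIT − I) = R$19,777,552.00 ÷ R$4,432,752.00 = 4.4617.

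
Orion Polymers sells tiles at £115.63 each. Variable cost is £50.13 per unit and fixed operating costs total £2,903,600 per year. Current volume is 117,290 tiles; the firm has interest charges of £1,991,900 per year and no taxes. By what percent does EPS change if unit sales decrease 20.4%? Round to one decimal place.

Contribution at this volume is 117,290 × £65.50 = £7,682,495.00.
Subtracting fixed costs: EBIT = £7,682,495.00 − £2,903,600 = £4,778,895.00.
After interest of £1,991,900.00, pre-tax earnings = £2,786,995.00.
DCL = total CM / (EBIT − I) = £7,682,495.00 / £2,786,995.00 = 2.7566.
%ΔEPS = DCL × %ΔSales = 2.7566 × -20.4% = -56.2%.

-56.2%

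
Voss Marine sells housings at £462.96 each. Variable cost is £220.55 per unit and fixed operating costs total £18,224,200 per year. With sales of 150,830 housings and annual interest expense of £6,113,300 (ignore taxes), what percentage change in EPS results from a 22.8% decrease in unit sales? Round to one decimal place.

Contribution at this volume is 150,830 × £242.41 = £36,562,700.30.
Operating income = contribution − fixed costs = £36,562,700.30 − £18,224,200 = £18,338,500.30.
Interest = £6,113,300.00, so EBIT − I = £12,225,200.30.
Degree of combined leverage = contribution ÷ (EBIT − I) = £36,562,700.30 ÷ £12,225,200.30 = 2.9908.
%ΔEPS = DCL × %ΔSales = 2.9908 × -22.8% = -68.2%.

-68.2%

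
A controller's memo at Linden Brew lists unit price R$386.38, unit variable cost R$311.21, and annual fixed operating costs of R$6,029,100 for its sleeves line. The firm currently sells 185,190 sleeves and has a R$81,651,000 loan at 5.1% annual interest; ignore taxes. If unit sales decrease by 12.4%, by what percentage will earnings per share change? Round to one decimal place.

Total contribution margin = 185,190 × R$75.17 = R$13,920,732.30.
Subtracting fixed costs: EBIT = R$13,920,732.30 − R$6,029,100 = R$7,891,632.30.
Interest = R$4,164,201.00, so EBIT − I = R$3,727,431.30.
Degree of combined leverage = contribution ÷ (EBIT − I) = R$13,920,732.30 ÷ R$3,727,431.30 = 3.7347.
%ΔEPS = DCL × %ΔSales = 3.7347 × -12.4% = -46.3%.

-46.3%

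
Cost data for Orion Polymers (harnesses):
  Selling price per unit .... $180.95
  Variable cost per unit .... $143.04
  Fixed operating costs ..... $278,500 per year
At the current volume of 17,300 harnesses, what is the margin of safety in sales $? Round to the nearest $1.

$1,801,114

Contribution margin per unit = $180.95 − $143.04 = $37.91. Break-even units = $278,500 ÷ $37.91 = 7,346.35; break-even revenue = 7,346.35 × $180.95 = $1,329,321.42.
Current sales = 17,300 × $180.95 = $3,130,435.00.
Margin of safety = $3,130,435.00 − $1,329,321.42 = $1,801,114.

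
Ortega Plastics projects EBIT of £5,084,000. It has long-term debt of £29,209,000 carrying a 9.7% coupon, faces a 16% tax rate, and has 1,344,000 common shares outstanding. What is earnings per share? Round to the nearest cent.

Interest = £2,833,273.00, so EBT = £5,084,000 − £2,833,273.00 = £2,250,727.00.
Net income = £2,250,727.00 × (1 − 0.16) = £1,890,610.68.
Per share: £1,890,610.68 / 1,344,000 shares = £1.41.

£1.41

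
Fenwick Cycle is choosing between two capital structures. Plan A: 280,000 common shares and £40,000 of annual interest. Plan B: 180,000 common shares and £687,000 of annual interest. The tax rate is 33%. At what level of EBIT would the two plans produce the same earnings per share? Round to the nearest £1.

At indifference, (EBIT − 40,000)(1 − t)/280,000 = (EBIT − 687,000)(1 − t)/180,000.
The (1 − t) factor cancels: (EBIT − 40,000) × 180,000 = (EBIT − 687,000) × 280,000.
EBIT × (280,000 − 180,000) = 687,000 × 280,000 − 40,000 × 180,000 = 185,160,000,000, so EBIT = 185,160,000,000 ÷ 100,000 = 1,851,600.00.

£1,851,600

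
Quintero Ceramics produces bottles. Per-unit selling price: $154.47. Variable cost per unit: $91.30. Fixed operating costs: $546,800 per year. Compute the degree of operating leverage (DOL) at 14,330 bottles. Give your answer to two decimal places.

At 14,330 units, contribution = 14,330 × $63.17 = $905,226.10.
Operating income = contribution − fixed costs = $905,226.10 − $546,800 = $358,426.10.
DOL = contribution ÷ EBIT = $905,226.10 ÷ $358,426.10 = 2.5256.

2.53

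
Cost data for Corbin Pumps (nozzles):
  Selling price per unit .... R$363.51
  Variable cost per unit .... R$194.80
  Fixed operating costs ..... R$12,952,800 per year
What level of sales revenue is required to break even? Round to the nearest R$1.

R$27,908,674

Contribution margin per unit = R$363.51 − R$194.80 = R$168.71, a CM ratio of R$168.71 ÷ R$363.51 = 0.4641.
Break-even sales = FC ÷ CM ratio = R$12,952,800 × R$363.51 / R$168.71 = R$27,908,674.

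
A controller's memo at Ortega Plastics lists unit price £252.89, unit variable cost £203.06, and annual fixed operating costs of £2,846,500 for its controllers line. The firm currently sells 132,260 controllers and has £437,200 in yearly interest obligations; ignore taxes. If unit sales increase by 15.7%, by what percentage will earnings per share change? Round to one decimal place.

Total contribution margin = 132,260 × £49.83 = £6,590,515.80.
Subtracting fixed costs: EBIT = £6,590,515.80 − £2,846,500 = £3,744,015.80.
After interest of £437,200.00, pre-tax earnings = £3,306,815.80.
DCL = total CM / (EBIT − I) = £6,590,515.80 / £3,306,815.80 = 1.9930.
%ΔEPS = DCL × %ΔSales = 1.9930 × +15.7% = +31.3%.

+31.3%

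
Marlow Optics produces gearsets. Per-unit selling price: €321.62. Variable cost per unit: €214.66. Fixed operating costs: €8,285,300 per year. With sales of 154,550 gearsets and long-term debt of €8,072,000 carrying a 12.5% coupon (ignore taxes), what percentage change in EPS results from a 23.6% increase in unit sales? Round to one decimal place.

Total contribution margin = 154,550 × €106.96 = €16,530,668.00.
EBIT = €16,530,668.00 − €8,285,300 = €8,245,368.00.
After interest of €1,009,000.00, pre-tax earnings = €7,236,368.00.
Degree of combined leverage = contribution ÷ (EBIT − I) = €16,530,668.00 ÷ €7,236,368.00 = 2.2844.
%ΔEPS = DCL × %ΔSales = 2.2844 × +23.6% = +53.9%.

+53.9%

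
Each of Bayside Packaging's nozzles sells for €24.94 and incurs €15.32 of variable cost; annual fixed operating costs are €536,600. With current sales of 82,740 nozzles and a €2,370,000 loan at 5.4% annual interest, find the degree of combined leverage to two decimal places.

6.06

At 82,740 units, contribution = 82,740 × €9.62 = €795,958.80.
Operating income = contribution − fixed costs = €795,958.80 − €536,600 = €259,358.80. Interest = €127,980.00.
DOL = €795,958.80 ÷ €259,358.80 = 3.0689; DFL = €259,358.80 ÷ €131,378.80 = 1.9741.
DCL = DOL × DFL = 3.0689 × 1.9741 = 6.0583.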